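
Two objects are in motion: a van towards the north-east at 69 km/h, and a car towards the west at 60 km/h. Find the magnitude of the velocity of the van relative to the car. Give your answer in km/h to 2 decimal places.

Taking east as x and north as y: van velocity = (48.790, 48.790) km/h; car velocity = (-60.000, 0.000) km/h.
Velocity of van relative to car = (48.790, 48.790) − (-60.000, 0.000) = (108.790, 48.790) km/h.
Magnitude = |(108.790, 48.790)| = 119.230 km/h.

119.23 km/h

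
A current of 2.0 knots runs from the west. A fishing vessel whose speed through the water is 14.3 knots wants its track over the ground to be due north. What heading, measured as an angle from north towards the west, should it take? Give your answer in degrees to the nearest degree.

The current pushes perpendicular to the desired track; the heading must have a component into the current equal to 2.0 knots: 14.3 sin θ = 2.0.
sin θ = 0.1399, so θ = 8.040°.

8°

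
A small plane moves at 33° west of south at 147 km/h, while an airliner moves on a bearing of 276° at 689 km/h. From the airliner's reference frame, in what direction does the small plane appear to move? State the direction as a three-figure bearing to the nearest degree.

Taking east as x and north as y: small plane velocity = (-80.062, -123.285) km/h; airliner velocity = (-685.226, 72.020) km/h.
Velocity of small plane relative to airliner = (-80.062, -123.285) − (-685.226, 72.020) = (605.164, -195.305) km/h.
Bearing = atan2(605.16, -195.30) = 107.89° clockwise from north.

108°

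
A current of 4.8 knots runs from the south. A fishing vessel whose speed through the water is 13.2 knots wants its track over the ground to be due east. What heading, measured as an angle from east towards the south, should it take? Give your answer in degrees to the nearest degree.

The current pushes perpendicular to the desired track; the heading must have a component into the current equal to 4.8 knots: 13.2 sin θ = 4.8.
sin θ = 0.3636, so θ = 21.324°.

21°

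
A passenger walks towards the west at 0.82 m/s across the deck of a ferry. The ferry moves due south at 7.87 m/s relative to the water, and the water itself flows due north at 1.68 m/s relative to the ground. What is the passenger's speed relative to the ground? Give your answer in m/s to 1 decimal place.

In east/north components (m/s): passenger relative to ferry = (-0.820, 0.000); ferry relative to water = (0.000, -7.870); water relative to ground = (0.000, 1.680).
Sum = (-0.820, -6.190) m/s.
Speed = |(-0.820, -6.190)| = 6.244 m/s.

6.2 m/s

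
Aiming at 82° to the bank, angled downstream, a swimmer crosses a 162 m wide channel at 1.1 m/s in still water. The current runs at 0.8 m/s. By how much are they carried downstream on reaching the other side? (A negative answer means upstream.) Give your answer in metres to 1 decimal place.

141.7 m

Perpendicular speed = 1.089 m/s; crossing time = 162 / 1.089 = 148.720 s.
Net downstream speed = 0.953 m/s.
Drift = 0.953 × 148.720 = 141.744 m (downstream).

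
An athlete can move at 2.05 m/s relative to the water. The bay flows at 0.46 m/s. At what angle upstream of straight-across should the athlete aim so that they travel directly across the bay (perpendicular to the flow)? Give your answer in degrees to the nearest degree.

13°

To cancel the current, the upstream component of the athlete's velocity must equal the flow: 2.05 sin θ = 0.46.
sin θ = 0.46 / 2.05 = 0.2244.
θ = arcsin(0.2244) = 12.967°.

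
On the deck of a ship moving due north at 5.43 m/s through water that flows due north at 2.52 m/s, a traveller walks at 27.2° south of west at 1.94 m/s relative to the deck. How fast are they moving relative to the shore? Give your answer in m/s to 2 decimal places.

7.27 m/s

In east/north components (m/s): traveller relative to ship = (-1.725, -0.887); ship relative to water = (0.000, 5.430); water relative to ground = (0.000, 2.520).
Sum = (-1.725, 7.063) m/s.
Speed = |(-1.725, 7.063)| = 7.271 m/s.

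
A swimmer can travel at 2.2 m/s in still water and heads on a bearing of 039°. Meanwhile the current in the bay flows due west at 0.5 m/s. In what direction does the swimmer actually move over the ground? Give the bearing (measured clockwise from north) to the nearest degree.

027°

Taking east as x and north as y: velocity relative to the water = (1.385, 1.710) m/s; the water relative to ground = (-0.500, 0.000) m/s.
Velocity relative to ground = (1.385, 1.710) + (-0.500, 0.000) = (0.885, 1.710) m/s.
Bearing = atan2(0.88, 1.71) = 27.35° clockwise from north.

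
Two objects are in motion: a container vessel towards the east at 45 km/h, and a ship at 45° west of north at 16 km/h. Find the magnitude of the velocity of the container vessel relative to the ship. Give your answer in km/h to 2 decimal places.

57.44 km/h

Taking east as x and north as y: container vessel velocity = (45.000, 0.000) km/h; ship velocity = (-11.314, 11.314) km/h.
Velocity of container vessel relative to ship = (45.000, 0.000) − (-11.314, 11.314) = (56.314, -11.314) km/h.
Magnitude = |(56.314, -11.314)| = 57.439 km/h.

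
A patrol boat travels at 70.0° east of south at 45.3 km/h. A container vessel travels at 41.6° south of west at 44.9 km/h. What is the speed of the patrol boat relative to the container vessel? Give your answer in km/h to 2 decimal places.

77.48 km/h

Taking east as x and north as y: patrol boat velocity = (42.568, -15.494) km/h; container vessel velocity = (-33.576, -29.810) km/h.
Velocity of patrol boat relative to container vessel = (42.568, -15.494) − (-33.576, -29.810) = (76.144, 14.317) km/h.
Magnitude = |(76.144, 14.317)| = 77.478 km/h.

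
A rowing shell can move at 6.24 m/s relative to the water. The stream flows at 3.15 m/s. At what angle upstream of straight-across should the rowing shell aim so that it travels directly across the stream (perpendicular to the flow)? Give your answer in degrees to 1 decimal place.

30.3°

To cancel the current, the upstream component of the rowing shell's velocity must equal the flow: 6.24 sin θ = 3.15.
sin θ = 3.15 / 6.24 = 0.5048.
θ = arcsin(0.5048) = 30.319°.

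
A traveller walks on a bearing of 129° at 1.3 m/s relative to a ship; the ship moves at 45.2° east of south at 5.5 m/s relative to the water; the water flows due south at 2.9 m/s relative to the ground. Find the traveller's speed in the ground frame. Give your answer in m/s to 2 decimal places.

In east/north components (m/s): traveller relative to ship = (1.010, -0.818); ship relative to water = (3.903, -3.875); water relative to ground = (0.000, -2.900).
Sum = (4.913, -7.594) m/s.
Speed = |(4.913, -7.594)| = 9.044 m/s.

9.04 m/s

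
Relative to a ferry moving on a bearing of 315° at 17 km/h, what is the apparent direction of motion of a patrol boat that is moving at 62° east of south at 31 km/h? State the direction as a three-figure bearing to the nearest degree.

124°

Taking east as x and north as y: patrol boat velocity = (27.371, -14.554) km/h; ferry velocity = (-12.021, 12.021) km/h.
Velocity of patrol boat relative to ferry = (27.371, -14.554) − (-12.021, 12.021) = (39.392, -26.574) km/h.
Bearing = atan2(39.39, -26.57) = 124.00° clockwise from north.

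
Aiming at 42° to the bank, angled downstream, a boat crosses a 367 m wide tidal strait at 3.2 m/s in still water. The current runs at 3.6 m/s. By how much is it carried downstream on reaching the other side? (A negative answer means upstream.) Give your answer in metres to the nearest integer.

1025 m

Perpendicular speed = 2.141 m/s; crossing time = 367 / 2.141 = 171.398 s.
Net downstream speed = 5.978 m/s.
Drift = 5.978 × 171.398 = 1024.627 m (downstream).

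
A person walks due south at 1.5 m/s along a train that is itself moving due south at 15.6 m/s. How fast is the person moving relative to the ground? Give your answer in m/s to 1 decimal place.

Taking east as x and north as y: train velocity = (0.000, -15.600) m/s; person velocity relative to train = (0.000, -1.500) m/s.
Velocity relative to ground = (0.000, -15.600) + (0.000, -1.500) = (0.000, -17.100) m/s.
Speed = |(0.000, -17.100)| = 17.100 m/s.

17.1 m/s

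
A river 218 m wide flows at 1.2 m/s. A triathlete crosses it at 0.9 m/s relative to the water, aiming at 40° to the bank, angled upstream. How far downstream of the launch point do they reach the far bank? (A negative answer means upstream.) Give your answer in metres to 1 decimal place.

192.4 m

Perpendicular speed = 0.579 m/s; crossing time = 218 / 0.579 = 376.831 s.
Net downstream speed = 0.511 m/s.
Drift = 0.511 × 376.831 = 192.395 m (downstream).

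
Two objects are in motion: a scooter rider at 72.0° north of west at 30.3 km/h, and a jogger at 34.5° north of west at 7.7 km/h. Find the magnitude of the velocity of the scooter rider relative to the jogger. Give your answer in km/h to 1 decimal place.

Taking east as x and north as y: scooter rider velocity = (-9.363, 28.817) km/h; jogger velocity = (-6.346, 4.361) km/h.
Velocity of scooter rider relative to jogger = (-9.363, 28.817) − (-6.346, 4.361) = (-3.017, 24.456) km/h.
Magnitude = |(-3.017, 24.456)| = 24.641 km/h.

24.6 km/h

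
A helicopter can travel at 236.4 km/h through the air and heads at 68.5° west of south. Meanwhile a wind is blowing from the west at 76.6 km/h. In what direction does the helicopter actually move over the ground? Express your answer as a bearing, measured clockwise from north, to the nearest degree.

239°

Taking east as x and north as y: velocity relative to the air = (-219.951, -86.641) km/h; the air relative to ground = (76.600, 0.000) km/h.
Velocity relative to ground = (-219.951, -86.641) + (76.600, 0.000) = (-143.351, -86.641) km/h.
Bearing = atan2(-143.35, -86.64) = 238.85° clockwise from north.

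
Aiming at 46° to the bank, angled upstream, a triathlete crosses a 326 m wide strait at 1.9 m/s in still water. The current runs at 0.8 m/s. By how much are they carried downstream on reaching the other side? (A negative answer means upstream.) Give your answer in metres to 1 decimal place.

-124.0 m

Perpendicular speed = 1.367 m/s; crossing time = 326 / 1.367 = 238.523 s.
Net downstream speed = -0.520 m/s.
Drift = -0.520 × 238.523 = -123.996 m (upstream).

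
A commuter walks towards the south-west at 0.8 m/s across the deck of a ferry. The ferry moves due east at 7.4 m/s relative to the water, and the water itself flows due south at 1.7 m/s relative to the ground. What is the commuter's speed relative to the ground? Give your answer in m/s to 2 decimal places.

In east/north components (m/s): commuter relative to ferry = (-0.566, -0.566); ferry relative to water = (7.400, 0.000); water relative to ground = (0.000, -1.700).
Sum = (6.834, -2.266) m/s.
Speed = |(6.834, -2.266)| = 7.200 m/s.

7.20 m/s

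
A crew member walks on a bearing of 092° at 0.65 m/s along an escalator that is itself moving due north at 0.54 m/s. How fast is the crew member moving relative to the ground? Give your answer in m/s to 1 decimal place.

0.8 m/s

Taking east as x and north as y: escalator velocity = (0.000, 0.540) m/s; crew member velocity relative to escalator = (0.650, -0.023) m/s.
Velocity relative to ground = (0.000, 0.540) + (0.650, -0.023) = (0.650, 0.517) m/s.
Speed = |(0.650, 0.517)| = 0.830 m/s.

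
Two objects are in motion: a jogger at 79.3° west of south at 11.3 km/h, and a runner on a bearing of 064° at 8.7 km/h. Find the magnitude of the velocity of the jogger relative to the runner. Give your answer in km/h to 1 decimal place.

19.8 km/h

Taking east as x and north as y: jogger velocity = (-11.104, -2.098) km/h; runner velocity = (7.820, 3.814) km/h.
Velocity of jogger relative to runner = (-11.104, -2.098) − (7.820, 3.814) = (-18.923, -5.912) km/h.
Magnitude = |(-18.923, -5.912)| = 19.825 km/h.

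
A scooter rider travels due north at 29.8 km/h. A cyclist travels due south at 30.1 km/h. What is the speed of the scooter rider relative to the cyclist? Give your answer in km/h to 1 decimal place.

Taking east as x and north as y: scooter rider velocity = (0.000, 29.800) km/h; cyclist velocity = (0.000, -30.100) km/h.
Velocity of scooter rider relative to cyclist = (0.000, 29.800) − (0.000, -30.100) = (0.000, 59.900) km/h.
Magnitude = |(0.000, 59.900)| = 59.900 km/h.

59.9 km/h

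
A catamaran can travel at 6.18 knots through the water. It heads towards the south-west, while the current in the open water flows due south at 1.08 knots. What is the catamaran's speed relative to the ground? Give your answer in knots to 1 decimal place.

Taking east as x and north as y: velocity relative to the water = (-4.370, -4.370) knots; the water relative to ground = (0.000, -1.080) knots.
Velocity relative to ground = (-4.370, -4.370) + (0.000, -1.080) = (-4.370, -5.450) knots.
Speed = |(-4.370, -5.450)| = 6.986 knots.

7.0 knots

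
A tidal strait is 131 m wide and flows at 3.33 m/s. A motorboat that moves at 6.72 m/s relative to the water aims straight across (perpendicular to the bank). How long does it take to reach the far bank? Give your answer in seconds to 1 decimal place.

The component of the motorboat's velocity perpendicular to the bank is 6.72 m/s.
The flow acts along the bank and has no component across it.
Time = 131 / 6.720 = 19.494 s.

19.5 s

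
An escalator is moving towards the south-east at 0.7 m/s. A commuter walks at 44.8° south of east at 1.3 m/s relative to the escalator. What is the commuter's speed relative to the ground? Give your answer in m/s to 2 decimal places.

2.00 m/s

Taking east as x and north as y: escalator velocity = (0.495, -0.495) m/s; commuter velocity relative to escalator = (0.922, -0.916) m/s.
Velocity relative to ground = (0.495, -0.495) + (0.922, -0.916) = (1.417, -1.411) m/s.
Speed = |(1.417, -1.411)| = 2.000 m/s.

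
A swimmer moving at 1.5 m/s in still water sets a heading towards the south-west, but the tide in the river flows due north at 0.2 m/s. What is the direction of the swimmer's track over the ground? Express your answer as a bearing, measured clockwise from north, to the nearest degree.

231°

Taking east as x and north as y: velocity relative to the water = (-1.061, -1.061) m/s; the water relative to ground = (0.000, 0.200) m/s.
Velocity relative to ground = (-1.061, -1.061) + (0.000, 0.200) = (-1.061, -0.861) m/s.
Bearing = atan2(-1.06, -0.86) = 230.94° clockwise from north.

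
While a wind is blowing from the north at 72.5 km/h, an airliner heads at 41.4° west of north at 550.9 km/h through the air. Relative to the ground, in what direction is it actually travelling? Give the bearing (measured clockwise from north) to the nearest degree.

Taking east as x and north as y: velocity relative to the air = (-364.317, 413.236) km/h; the air relative to ground = (0.000, -72.500) km/h.
Velocity relative to ground = (-364.317, 413.236) + (0.000, -72.500) = (-364.317, 340.736) km/h.
Bearing = atan2(-364.32, 340.74) = 313.08° clockwise from north.

313°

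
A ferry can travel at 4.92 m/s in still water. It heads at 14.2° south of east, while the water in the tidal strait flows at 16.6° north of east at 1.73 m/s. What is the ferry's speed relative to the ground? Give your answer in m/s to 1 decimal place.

6.5 m/s

Taking east as x and north as y: velocity relative to the water = (4.770, -1.207) m/s; the water relative to ground = (1.658, 0.494) m/s.
Velocity relative to ground = (4.770, -1.207) + (1.658, 0.494) = (6.428, -0.713) m/s.
Speed = |(6.428, -0.713)| = 6.467 m/s.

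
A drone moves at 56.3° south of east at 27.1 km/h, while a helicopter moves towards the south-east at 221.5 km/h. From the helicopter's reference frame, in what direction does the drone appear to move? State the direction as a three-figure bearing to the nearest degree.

Taking east as x and north as y: drone velocity = (15.036, -22.546) km/h; helicopter velocity = (156.624, -156.624) km/h.
Velocity of drone relative to helicopter = (15.036, -22.546) − (156.624, -156.624) = (-141.588, 134.078) km/h.
Bearing = atan2(-141.59, 134.08) = 313.44° clockwise from north.

313°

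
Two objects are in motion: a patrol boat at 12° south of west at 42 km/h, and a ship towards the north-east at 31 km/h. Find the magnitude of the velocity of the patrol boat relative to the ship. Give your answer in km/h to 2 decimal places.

Taking east as x and north as y: patrol boat velocity = (-41.082, -8.732) km/h; ship velocity = (21.920, 21.920) km/h.
Velocity of patrol boat relative to ship = (-41.082, -8.732) − (21.920, 21.920) = (-63.003, -30.653) km/h.
Magnitude = |(-63.003, -30.653)| = 70.064 km/h.

70.06 km/h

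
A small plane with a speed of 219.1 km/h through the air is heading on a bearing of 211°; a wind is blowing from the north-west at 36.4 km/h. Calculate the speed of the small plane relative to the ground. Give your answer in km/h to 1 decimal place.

Taking east as x and north as y: velocity relative to the air = (-112.845, -187.805) km/h; the air relative to ground = (25.739, -25.739) km/h.
Velocity relative to ground = (-112.845, -187.805) + (25.739, -25.739) = (-87.106, -213.544) km/h.
Speed = |(-87.106, -213.544)| = 230.626 km/h.

230.6 km/h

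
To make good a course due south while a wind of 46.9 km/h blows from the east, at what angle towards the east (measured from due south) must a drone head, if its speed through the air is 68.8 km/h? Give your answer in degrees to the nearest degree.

The wind pushes perpendicular to the desired track; the heading must have a component into the wind equal to 46.9 km/h: 68.8 sin θ = 46.9.
sin θ = 0.6817, so θ = 42.976°.

43°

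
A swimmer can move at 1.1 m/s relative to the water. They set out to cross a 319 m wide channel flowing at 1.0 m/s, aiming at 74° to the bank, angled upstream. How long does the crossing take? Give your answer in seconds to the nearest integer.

The component of the swimmer's velocity perpendicular to the bank is 1.1 × sin 74° = 1.057 m/s.
Only the cross-stream component determines the crossing time; the current contributes nothing perpendicular to the bank.
Time = 319 / 1.057 = 301.687 s.

302 s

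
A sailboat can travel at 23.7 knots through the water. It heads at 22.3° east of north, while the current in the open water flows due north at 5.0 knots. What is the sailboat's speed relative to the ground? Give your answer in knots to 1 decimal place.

28.4 knots

Taking east as x and north as y: velocity relative to the water = (8.993, 21.927) knots; the water relative to ground = (0.000, 5.000) knots.
Velocity relative to ground = (8.993, 21.927) + (0.000, 5.000) = (8.993, 26.927) knots.
Speed = |(8.993, 26.927)| = 28.390 knots.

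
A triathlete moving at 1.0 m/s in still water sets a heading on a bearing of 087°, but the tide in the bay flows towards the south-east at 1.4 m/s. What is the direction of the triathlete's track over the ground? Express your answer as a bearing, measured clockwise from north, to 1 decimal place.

Taking east as x and north as y: velocity relative to the water = (0.999, 0.052) m/s; the water relative to ground = (0.990, -0.990) m/s.
Velocity relative to ground = (0.999, 0.052) + (0.990, -0.990) = (1.989, -0.938) m/s.
Bearing = atan2(1.99, -0.94) = 115.24° clockwise from north.

115.2°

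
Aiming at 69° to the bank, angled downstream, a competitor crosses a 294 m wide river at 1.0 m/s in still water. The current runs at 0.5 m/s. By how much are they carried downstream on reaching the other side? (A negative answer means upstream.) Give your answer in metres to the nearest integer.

Perpendicular speed = 0.934 m/s; crossing time = 294 / 0.934 = 314.917 s.
Net downstream speed = 0.858 m/s.
Drift = 0.858 × 314.917 = 270.314 m (downstream).

270 m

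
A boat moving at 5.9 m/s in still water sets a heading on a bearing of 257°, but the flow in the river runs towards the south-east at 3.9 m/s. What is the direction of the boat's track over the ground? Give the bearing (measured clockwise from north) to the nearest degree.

216°

Taking east as x and north as y: velocity relative to the water = (-5.749, -1.327) m/s; the water relative to ground = (2.758, -2.758) m/s.
Velocity relative to ground = (-5.749, -1.327) + (2.758, -2.758) = (-2.991, -4.085) m/s.
Bearing = atan2(-2.99, -4.08) = 216.21° clockwise from north.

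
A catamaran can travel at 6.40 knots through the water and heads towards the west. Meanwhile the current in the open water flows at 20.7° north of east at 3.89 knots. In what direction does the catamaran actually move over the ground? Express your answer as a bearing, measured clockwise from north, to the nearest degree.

296°

Taking east as x and north as y: velocity relative to the water = (-6.400, 0.000) knots; the water relative to ground = (3.639, 1.375) knots.
Velocity relative to ground = (-6.400, 0.000) + (3.639, 1.375) = (-2.761, 1.375) knots.
Bearing = atan2(-2.76, 1.38) = 296.47° clockwise from north.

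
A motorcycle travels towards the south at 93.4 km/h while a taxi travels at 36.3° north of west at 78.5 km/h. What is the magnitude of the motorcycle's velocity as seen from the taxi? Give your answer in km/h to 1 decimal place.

Taking east as x and north as y: motorcycle velocity = (0.000, -93.400) km/h; taxi velocity = (-63.265, 46.473) km/h.
Velocity of motorcycle relative to taxi = (0.000, -93.400) − (-63.265, 46.473) = (63.265, -139.873) km/h.
Magnitude = |(63.265, -139.873)| = 153.515 km/h.

153.5 km/h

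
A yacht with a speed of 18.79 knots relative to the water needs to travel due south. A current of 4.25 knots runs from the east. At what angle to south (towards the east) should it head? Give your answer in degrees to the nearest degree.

The current pushes perpendicular to the desired track; the heading must have a component into the current equal to 4.25 knots: 18.79 sin θ = 4.25.
sin θ = 0.2262, so θ = 13.073°.

13°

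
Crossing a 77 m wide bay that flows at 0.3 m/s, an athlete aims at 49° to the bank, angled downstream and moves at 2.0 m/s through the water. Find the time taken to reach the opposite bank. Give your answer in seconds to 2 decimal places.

51.01 s

The component of the athlete's velocity perpendicular to the bank is 2.0 × sin 49° = 1.509 m/s.
The current is parallel to the bank, so it does not affect the crossing time.
Time = 77 / 1.509 = 51.013 s.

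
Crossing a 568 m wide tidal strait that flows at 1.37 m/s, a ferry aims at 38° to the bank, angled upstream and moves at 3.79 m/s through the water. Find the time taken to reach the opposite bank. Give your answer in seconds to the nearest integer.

The component of the ferry's velocity perpendicular to the bank is 3.79 × sin 38° = 2.333 m/s.
The flow acts along the bank and has no component across it.
Time = 568 / 2.333 = 243.426 s.

243 s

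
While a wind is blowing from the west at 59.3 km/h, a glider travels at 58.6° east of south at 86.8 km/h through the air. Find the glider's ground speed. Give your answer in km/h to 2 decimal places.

Taking east as x and north as y: velocity relative to the air = (74.088, -45.224) km/h; the air relative to ground = (59.300, 0.000) km/h.
Velocity relative to ground = (74.088, -45.224) + (59.300, 0.000) = (133.388, -45.224) km/h.
Speed = |(133.388, -45.224)| = 140.846 km/h.

140.85 km/h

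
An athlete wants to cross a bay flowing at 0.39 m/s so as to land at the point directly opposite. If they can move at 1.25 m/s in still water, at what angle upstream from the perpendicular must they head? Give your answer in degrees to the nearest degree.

18°

To cancel the current, the upstream component of the athlete's velocity must equal the flow: 1.25 sin θ = 0.39.
sin θ = 0.39 / 1.25 = 0.3120.
θ = arcsin(0.3120) = 18.180°.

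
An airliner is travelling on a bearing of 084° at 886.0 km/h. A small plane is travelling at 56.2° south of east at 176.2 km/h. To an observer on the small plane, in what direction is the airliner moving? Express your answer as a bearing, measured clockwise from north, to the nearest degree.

Taking east as x and north as y: airliner velocity = (881.146, 92.612) km/h; small plane velocity = (98.019, -146.419) km/h.
Velocity of airliner relative to small plane = (881.146, 92.612) − (98.019, -146.419) = (783.127, 239.032) km/h.
Bearing = atan2(783.13, 239.03) = 73.03° clockwise from north.

073°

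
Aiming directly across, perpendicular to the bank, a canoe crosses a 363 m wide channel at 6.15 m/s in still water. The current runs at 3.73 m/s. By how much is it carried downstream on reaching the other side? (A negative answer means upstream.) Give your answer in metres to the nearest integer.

Perpendicular speed = 6.150 m/s; crossing time = 363 / 6.150 = 59.024 s.
Net downstream speed = 3.730 m/s.
Drift = 3.730 × 59.024 = 220.161 m (downstream).

220 m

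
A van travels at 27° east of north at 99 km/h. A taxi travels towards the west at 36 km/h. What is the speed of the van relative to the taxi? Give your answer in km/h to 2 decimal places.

Taking east as x and north as y: van velocity = (44.945, 88.210) km/h; taxi velocity = (-36.000, 0.000) km/h.
Velocity of van relative to taxi = (44.945, 88.210) − (-36.000, 0.000) = (80.945, 88.210) km/h.
Magnitude = |(80.945, 88.210)| = 119.721 km/h.

119.72 km/h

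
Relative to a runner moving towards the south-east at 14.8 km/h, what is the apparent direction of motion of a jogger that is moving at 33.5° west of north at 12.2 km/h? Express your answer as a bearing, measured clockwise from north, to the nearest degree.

320°

Taking east as x and north as y: jogger velocity = (-6.734, 10.173) km/h; runner velocity = (10.465, -10.465) km/h.
Velocity of jogger relative to runner = (-6.734, 10.173) − (10.465, -10.465) = (-17.199, 20.639) km/h.
Bearing = atan2(-17.20, 20.64) = 320.19° clockwise from north.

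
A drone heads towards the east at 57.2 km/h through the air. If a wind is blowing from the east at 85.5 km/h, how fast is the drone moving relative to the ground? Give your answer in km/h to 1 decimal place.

Taking east as x and north as y: velocity relative to the air = (57.200, 0.000) km/h; the air relative to ground = (-85.500, 0.000) km/h.
Velocity relative to ground = (57.200, 0.000) + (-85.500, 0.000) = (-28.300, 0.000) km/h.
Speed = |(-28.300, 0.000)| = 28.300 km/h.

28.3 km/h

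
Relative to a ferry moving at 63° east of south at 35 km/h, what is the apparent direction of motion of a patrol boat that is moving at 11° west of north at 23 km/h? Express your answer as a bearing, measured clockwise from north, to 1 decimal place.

Taking east as x and north as y: patrol boat velocity = (-4.389, 22.577) km/h; ferry velocity = (31.185, -15.890) km/h.
Velocity of patrol boat relative to ferry = (-4.389, 22.577) − (31.185, -15.890) = (-35.574, 38.467) km/h.
Bearing = atan2(-35.57, 38.47) = 317.24° clockwise from north.

317.2°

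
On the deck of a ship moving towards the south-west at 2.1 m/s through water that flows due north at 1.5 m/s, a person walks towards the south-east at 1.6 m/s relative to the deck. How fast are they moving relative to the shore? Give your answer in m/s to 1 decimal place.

In east/north components (m/s): person relative to ship = (1.131, -1.131); ship relative to water = (-1.485, -1.485); water relative to ground = (0.000, 1.500).
Sum = (-0.354, -1.116) m/s.
Speed = |(-0.354, -1.116)| = 1.171 m/s.

1.2 m/s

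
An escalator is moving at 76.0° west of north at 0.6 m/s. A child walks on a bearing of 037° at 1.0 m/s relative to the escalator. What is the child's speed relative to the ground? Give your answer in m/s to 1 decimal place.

Taking east as x and north as y: escalator velocity = (-0.582, 0.145) m/s; child velocity relative to escalator = (0.602, 0.799) m/s.
Velocity relative to ground = (-0.582, 0.145) + (0.602, 0.799) = (0.020, 0.944) m/s.
Speed = |(0.020, 0.944)| = 0.944 m/s.

0.9 m/s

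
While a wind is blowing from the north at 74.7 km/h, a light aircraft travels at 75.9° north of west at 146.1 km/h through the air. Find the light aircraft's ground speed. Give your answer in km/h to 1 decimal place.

Taking east as x and north as y: velocity relative to the air = (-35.592, 141.698) km/h; the air relative to ground = (0.000, -74.700) km/h.
Velocity relative to ground = (-35.592, 141.698) + (0.000, -74.700) = (-35.592, 66.998) km/h.
Speed = |(-35.592, 66.998)| = 75.865 km/h.

75.9 km/h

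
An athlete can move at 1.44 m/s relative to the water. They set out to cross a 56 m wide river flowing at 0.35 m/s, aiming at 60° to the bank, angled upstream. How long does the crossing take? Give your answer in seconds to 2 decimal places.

The component of the athlete's velocity perpendicular to the bank is 1.44 × sin 60° = 1.247 m/s.
Only the cross-stream component determines the crossing time; the current contributes nothing perpendicular to the bank.
Time = 56 / 1.247 = 44.905 s.

44.91 s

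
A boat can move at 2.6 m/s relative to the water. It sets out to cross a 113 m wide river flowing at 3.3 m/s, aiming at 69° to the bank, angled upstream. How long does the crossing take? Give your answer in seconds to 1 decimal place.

The component of the boat's velocity perpendicular to the bank is 2.6 × sin 69° = 2.427 m/s.
The current is parallel to the bank, so it does not affect the crossing time.
Time = 113 / 2.427 = 46.554 s.

46.6 s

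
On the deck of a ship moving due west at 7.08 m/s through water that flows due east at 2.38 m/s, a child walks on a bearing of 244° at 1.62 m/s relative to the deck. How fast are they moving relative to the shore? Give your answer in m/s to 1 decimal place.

In east/north components (m/s): child relative to ship = (-1.456, -0.710); ship relative to water = (-7.080, 0.000); water relative to ground = (2.380, 0.000).
Sum = (-6.156, -0.710) m/s.
Speed = |(-6.156, -0.710)| = 6.197 m/s.

6.2 m/s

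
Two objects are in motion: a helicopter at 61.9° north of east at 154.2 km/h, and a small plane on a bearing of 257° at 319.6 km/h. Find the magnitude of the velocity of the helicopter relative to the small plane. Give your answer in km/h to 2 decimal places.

Taking east as x and north as y: helicopter velocity = (72.630, 136.024) km/h; small plane velocity = (-311.409, -71.894) km/h.
Velocity of helicopter relative to small plane = (72.630, 136.024) − (-311.409, -71.894) = (384.039, 207.918) km/h.
Magnitude = |(384.039, 207.918)| = 436.710 km/h.

436.71 km/h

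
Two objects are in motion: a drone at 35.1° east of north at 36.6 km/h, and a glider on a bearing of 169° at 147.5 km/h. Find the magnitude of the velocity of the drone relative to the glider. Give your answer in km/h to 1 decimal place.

Taking east as x and north as y: drone velocity = (21.045, 29.944) km/h; glider velocity = (28.144, -144.790) km/h.
Velocity of drone relative to glider = (21.045, 29.944) − (28.144, -144.790) = (-7.099, 174.734) km/h.
Magnitude = |(-7.099, 174.734)| = 174.878 km/h.

174.9 km/h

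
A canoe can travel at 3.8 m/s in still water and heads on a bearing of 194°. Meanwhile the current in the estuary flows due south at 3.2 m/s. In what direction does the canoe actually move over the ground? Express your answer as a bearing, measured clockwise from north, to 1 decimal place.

187.6°

Taking east as x and north as y: velocity relative to the water = (-0.919, -3.687) m/s; the water relative to ground = (0.000, -3.200) m/s.
Velocity relative to ground = (-0.919, -3.687) + (0.000, -3.200) = (-0.919, -6.887) m/s.
Bearing = atan2(-0.92, -6.89) = 187.60° clockwise from north.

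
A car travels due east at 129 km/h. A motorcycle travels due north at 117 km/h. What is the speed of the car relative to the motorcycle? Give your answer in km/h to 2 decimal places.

Taking east as x and north as y: car velocity = (129.000, 0.000) km/h; motorcycle velocity = (0.000, 117.000) km/h.
Velocity of car relative to motorcycle = (129.000, 0.000) − (0.000, 117.000) = (129.000, -117.000) km/h.
Magnitude = |(129.000, -117.000)| = 174.155 km/h.

174.16 km/h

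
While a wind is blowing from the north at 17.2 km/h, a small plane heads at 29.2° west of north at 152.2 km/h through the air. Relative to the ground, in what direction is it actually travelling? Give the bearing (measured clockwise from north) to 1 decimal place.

Taking east as x and north as y: velocity relative to the air = (-74.252, 132.859) km/h; the air relative to ground = (0.000, -17.200) km/h.
Velocity relative to ground = (-74.252, 132.859) + (0.000, -17.200) = (-74.252, 115.659) km/h.
Bearing = atan2(-74.25, 115.66) = 327.30° clockwise from north.

327.3°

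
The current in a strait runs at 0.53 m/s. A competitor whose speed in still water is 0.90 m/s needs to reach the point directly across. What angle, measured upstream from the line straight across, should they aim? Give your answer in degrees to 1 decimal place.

36.1°

To cancel the current, the upstream component of the competitor's velocity must equal the flow: 0.90 sin θ = 0.53.
sin θ = 0.53 / 0.90 = 0.5889.
θ = arcsin(0.5889) = 36.078°.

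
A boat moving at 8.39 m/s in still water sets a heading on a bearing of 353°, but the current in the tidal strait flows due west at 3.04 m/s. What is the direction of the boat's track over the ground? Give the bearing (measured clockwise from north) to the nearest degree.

334°

Taking east as x and north as y: velocity relative to the water = (-1.022, 8.327) m/s; the water relative to ground = (-3.040, 0.000) m/s.
Velocity relative to ground = (-1.022, 8.327) + (-3.040, 0.000) = (-4.062, 8.327) m/s.
Bearing = atan2(-4.06, 8.33) = 333.99° clockwise from north.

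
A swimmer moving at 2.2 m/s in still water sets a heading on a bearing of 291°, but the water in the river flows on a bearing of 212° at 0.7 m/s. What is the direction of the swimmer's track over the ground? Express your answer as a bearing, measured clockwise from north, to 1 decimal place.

Taking east as x and north as y: velocity relative to the water = (-2.054, 0.788) m/s; the water relative to ground = (-0.371, -0.594) m/s.
Velocity relative to ground = (-2.054, 0.788) + (-0.371, -0.594) = (-2.425, 0.195) m/s.
Bearing = atan2(-2.42, 0.19) = 274.59° clockwise from north.

274.6°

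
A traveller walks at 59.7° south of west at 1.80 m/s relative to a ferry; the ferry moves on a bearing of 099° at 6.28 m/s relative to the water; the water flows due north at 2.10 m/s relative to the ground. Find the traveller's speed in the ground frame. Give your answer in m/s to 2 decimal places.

In east/north components (m/s): traveller relative to ferry = (-0.908, -1.554); ferry relative to water = (6.203, -0.982); water relative to ground = (0.000, 2.100).
Sum = (5.295, -0.437) m/s.
Speed = |(5.295, -0.437)| = 5.312 m/s.

5.31 m/s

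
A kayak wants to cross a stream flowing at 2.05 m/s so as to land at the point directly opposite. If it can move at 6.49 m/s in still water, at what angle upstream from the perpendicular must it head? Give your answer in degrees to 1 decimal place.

To cancel the current, the upstream component of the kayak's velocity must equal the flow: 6.49 sin θ = 2.05.
sin θ = 2.05 / 6.49 = 0.3159.
θ = arcsin(0.3159) = 18.413°.

18.4°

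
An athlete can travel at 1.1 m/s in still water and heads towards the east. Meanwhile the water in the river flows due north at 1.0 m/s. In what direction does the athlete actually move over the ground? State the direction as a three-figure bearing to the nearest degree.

Taking east as x and north as y: velocity relative to the water = (1.100, 0.000) m/s; the water relative to ground = (0.000, 1.000) m/s.
Velocity relative to ground = (1.100, 0.000) + (0.000, 1.000) = (1.100, 1.000) m/s.
Bearing = atan2(1.10, 1.00) = 47.73° clockwise from north.

048°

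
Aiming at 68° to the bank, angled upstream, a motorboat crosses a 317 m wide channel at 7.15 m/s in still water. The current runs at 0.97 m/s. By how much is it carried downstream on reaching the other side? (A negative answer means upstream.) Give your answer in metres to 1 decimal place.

Perpendicular speed = 6.629 m/s; crossing time = 317 / 6.629 = 47.818 s.
Net downstream speed = -1.708 m/s.
Drift = -1.708 × 47.818 = -81.693 m (upstream).

-81.7 m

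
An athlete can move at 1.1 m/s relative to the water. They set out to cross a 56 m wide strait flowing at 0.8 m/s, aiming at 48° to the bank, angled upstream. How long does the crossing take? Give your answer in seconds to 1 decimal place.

68.5 s

The component of the athlete's velocity perpendicular to the bank is 1.1 × sin 48° = 0.817 m/s.
Only the cross-stream component determines the crossing time; the current contributes nothing perpendicular to the bank.
Time = 56 / 0.817 = 68.505 s.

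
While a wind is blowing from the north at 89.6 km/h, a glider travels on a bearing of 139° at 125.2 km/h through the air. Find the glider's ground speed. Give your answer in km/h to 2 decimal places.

201.58 km/h

Taking east as x and north as y: velocity relative to the air = (82.139, -94.490) km/h; the air relative to ground = (0.000, -89.600) km/h.
Velocity relative to ground = (82.139, -94.490) + (0.000, -89.600) = (82.139, -184.090) km/h.
Speed = |(82.139, -184.090)| = 201.583 km/h.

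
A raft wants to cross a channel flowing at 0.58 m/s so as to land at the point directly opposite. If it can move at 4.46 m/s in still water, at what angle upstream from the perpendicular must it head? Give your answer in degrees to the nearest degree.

7°

To cancel the current, the upstream component of the raft's velocity must equal the flow: 4.46 sin θ = 0.58.
sin θ = 0.58 / 4.46 = 0.1300.
θ = arcsin(0.1300) = 7.472°.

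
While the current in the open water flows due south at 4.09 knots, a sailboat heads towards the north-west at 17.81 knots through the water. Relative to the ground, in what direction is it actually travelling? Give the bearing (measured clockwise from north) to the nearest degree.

304°

Taking east as x and north as y: velocity relative to the water = (-12.594, 12.594) knots; the water relative to ground = (0.000, -4.090) knots.
Velocity relative to ground = (-12.594, 12.594) + (0.000, -4.090) = (-12.594, 8.504) knots.
Bearing = atan2(-12.59, 8.50) = 304.03° clockwise from north.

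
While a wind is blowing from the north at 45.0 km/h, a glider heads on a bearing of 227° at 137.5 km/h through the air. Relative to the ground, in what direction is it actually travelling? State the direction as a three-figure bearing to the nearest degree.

216°

Taking east as x and north as y: velocity relative to the air = (-100.561, -93.775) km/h; the air relative to ground = (0.000, -45.000) km/h.
Velocity relative to ground = (-100.561, -93.775) + (0.000, -45.000) = (-100.561, -138.775) km/h.
Bearing = atan2(-100.56, -138.77) = 215.93° clockwise from north.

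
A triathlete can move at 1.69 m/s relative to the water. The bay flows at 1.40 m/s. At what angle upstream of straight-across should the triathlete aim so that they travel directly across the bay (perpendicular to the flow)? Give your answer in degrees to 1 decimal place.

To cancel the current, the upstream component of the triathlete's velocity must equal the flow: 1.69 sin θ = 1.40.
sin θ = 1.40 / 1.69 = 0.8284.
θ = arcsin(0.8284) = 55.935°.

55.9°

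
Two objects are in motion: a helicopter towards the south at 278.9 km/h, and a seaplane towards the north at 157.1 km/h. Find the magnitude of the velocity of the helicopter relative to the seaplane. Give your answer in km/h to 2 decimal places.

436.00 km/h

Taking east as x and north as y: helicopter velocity = (0.000, -278.900) km/h; seaplane velocity = (0.000, 157.100) km/h.
Velocity of helicopter relative to seaplane = (0.000, -278.900) − (0.000, 157.100) = (0.000, -436.000) km/h.
Magnitude = |(0.000, -436.000)| = 436.000 km/h.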